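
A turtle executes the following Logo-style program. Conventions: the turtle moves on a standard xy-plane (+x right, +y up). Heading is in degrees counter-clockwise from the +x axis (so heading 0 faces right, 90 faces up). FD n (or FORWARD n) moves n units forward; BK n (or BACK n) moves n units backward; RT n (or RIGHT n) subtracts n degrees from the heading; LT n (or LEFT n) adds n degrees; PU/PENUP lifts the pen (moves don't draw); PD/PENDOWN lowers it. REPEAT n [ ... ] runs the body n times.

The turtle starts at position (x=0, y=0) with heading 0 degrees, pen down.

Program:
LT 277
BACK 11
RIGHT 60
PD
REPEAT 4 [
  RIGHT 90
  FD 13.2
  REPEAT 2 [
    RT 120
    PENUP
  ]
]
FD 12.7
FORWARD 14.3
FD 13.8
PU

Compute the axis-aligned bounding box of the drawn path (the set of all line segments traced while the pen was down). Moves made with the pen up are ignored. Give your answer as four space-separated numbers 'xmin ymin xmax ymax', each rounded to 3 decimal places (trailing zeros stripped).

Executing turtle program step by step:
Start: pos=(0,0), heading=0, pen down
LT 277: heading 0 -> 277
BK 11: (0,0) -> (-1.341,10.918) [heading=277, draw]
RT 60: heading 277 -> 217
PD: pen down
REPEAT 4 [
  -- iteration 1/4 --
  RT 90: heading 217 -> 127
  FD 13.2: (-1.341,10.918) -> (-9.285,21.46) [heading=127, draw]
  REPEAT 2 [
    -- iteration 1/2 --
    RT 120: heading 127 -> 7
    PU: pen up
    -- iteration 2/2 --
    RT 120: heading 7 -> 247
    PU: pen up
  ]
  -- iteration 2/4 --
  RT 90: heading 247 -> 157
  FD 13.2: (-9.285,21.46) -> (-21.435,26.618) [heading=157, move]
  REPEAT 2 [
    -- iteration 1/2 --
    RT 120: heading 157 -> 37
    PU: pen up
    -- iteration 2/2 --
    RT 120: heading 37 -> 277
    PU: pen up
  ]
  -- iteration 3/4 --
  RT 90: heading 277 -> 187
  FD 13.2: (-21.435,26.618) -> (-34.537,25.009) [heading=187, move]
  REPEAT 2 [
    -- iteration 1/2 --
    RT 120: heading 187 -> 67
    PU: pen up
    -- iteration 2/2 --
    RT 120: heading 67 -> 307
    PU: pen up
  ]
  -- iteration 4/4 --
  RT 90: heading 307 -> 217
  FD 13.2: (-34.537,25.009) -> (-45.079,17.065) [heading=217, move]
  REPEAT 2 [
    -- iteration 1/2 --
    RT 120: heading 217 -> 97
    PU: pen up
    -- iteration 2/2 --
    RT 120: heading 97 -> 337
    PU: pen up
  ]
]
FD 12.7: (-45.079,17.065) -> (-33.388,12.103) [heading=337, move]
FD 14.3: (-33.388,12.103) -> (-20.225,6.515) [heading=337, move]
FD 13.8: (-20.225,6.515) -> (-7.522,1.123) [heading=337, move]
PU: pen up
Final: pos=(-7.522,1.123), heading=337, 2 segment(s) drawn

Segment endpoints: x in {-9.285, -1.341, 0}, y in {0, 10.918, 21.46}
xmin=-9.285, ymin=0, xmax=0, ymax=21.46

Answer: -9.285 0 0 21.46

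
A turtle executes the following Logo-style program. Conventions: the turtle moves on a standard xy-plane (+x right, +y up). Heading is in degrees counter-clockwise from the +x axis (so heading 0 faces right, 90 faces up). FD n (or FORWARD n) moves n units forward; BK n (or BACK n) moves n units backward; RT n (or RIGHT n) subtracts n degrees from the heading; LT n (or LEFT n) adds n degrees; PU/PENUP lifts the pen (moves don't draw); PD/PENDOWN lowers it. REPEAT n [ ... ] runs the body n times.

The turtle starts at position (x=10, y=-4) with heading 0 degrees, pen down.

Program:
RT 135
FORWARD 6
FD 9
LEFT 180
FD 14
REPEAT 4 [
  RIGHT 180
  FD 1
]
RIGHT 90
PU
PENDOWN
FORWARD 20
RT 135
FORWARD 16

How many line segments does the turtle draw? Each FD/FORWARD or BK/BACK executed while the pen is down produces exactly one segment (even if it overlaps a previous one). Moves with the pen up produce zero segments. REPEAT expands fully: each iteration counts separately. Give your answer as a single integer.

Answer: 9

Derivation:
Executing turtle program step by step:
Start: pos=(10,-4), heading=0, pen down
RT 135: heading 0 -> 225
FD 6: (10,-4) -> (5.757,-8.243) [heading=225, draw]
FD 9: (5.757,-8.243) -> (-0.607,-14.607) [heading=225, draw]
LT 180: heading 225 -> 45
FD 14: (-0.607,-14.607) -> (9.293,-4.707) [heading=45, draw]
REPEAT 4 [
  -- iteration 1/4 --
  RT 180: heading 45 -> 225
  FD 1: (9.293,-4.707) -> (8.586,-5.414) [heading=225, draw]
  -- iteration 2/4 --
  RT 180: heading 225 -> 45
  FD 1: (8.586,-5.414) -> (9.293,-4.707) [heading=45, draw]
  -- iteration 3/4 --
  RT 180: heading 45 -> 225
  FD 1: (9.293,-4.707) -> (8.586,-5.414) [heading=225, draw]
  -- iteration 4/4 --
  RT 180: heading 225 -> 45
  FD 1: (8.586,-5.414) -> (9.293,-4.707) [heading=45, draw]
]
RT 90: heading 45 -> 315
PU: pen up
PD: pen down
FD 20: (9.293,-4.707) -> (23.435,-18.849) [heading=315, draw]
RT 135: heading 315 -> 180
FD 16: (23.435,-18.849) -> (7.435,-18.849) [heading=180, draw]
Final: pos=(7.435,-18.849), heading=180, 9 segment(s) drawn
Segments drawn: 9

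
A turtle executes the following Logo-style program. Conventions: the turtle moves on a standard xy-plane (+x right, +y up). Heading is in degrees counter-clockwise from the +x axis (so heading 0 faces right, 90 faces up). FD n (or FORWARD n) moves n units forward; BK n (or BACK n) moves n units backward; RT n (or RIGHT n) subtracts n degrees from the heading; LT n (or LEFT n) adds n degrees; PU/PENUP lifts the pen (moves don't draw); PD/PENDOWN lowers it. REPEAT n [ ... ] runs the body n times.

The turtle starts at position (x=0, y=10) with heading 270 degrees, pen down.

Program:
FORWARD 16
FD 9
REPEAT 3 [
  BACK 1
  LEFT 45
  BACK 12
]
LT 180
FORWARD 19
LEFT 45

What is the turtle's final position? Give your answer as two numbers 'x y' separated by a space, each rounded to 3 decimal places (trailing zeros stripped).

Answer: -44.113 -26.728

Derivation:
Executing turtle program step by step:
Start: pos=(0,10), heading=270, pen down
FD 16: (0,10) -> (0,-6) [heading=270, draw]
FD 9: (0,-6) -> (0,-15) [heading=270, draw]
REPEAT 3 [
  -- iteration 1/3 --
  BK 1: (0,-15) -> (0,-14) [heading=270, draw]
  LT 45: heading 270 -> 315
  BK 12: (0,-14) -> (-8.485,-5.515) [heading=315, draw]
  -- iteration 2/3 --
  BK 1: (-8.485,-5.515) -> (-9.192,-4.808) [heading=315, draw]
  LT 45: heading 315 -> 0
  BK 12: (-9.192,-4.808) -> (-21.192,-4.808) [heading=0, draw]
  -- iteration 3/3 --
  BK 1: (-21.192,-4.808) -> (-22.192,-4.808) [heading=0, draw]
  LT 45: heading 0 -> 45
  BK 12: (-22.192,-4.808) -> (-30.678,-13.293) [heading=45, draw]
]
LT 180: heading 45 -> 225
FD 19: (-30.678,-13.293) -> (-44.113,-26.728) [heading=225, draw]
LT 45: heading 225 -> 270
Final: pos=(-44.113,-26.728), heading=270, 9 segment(s) drawn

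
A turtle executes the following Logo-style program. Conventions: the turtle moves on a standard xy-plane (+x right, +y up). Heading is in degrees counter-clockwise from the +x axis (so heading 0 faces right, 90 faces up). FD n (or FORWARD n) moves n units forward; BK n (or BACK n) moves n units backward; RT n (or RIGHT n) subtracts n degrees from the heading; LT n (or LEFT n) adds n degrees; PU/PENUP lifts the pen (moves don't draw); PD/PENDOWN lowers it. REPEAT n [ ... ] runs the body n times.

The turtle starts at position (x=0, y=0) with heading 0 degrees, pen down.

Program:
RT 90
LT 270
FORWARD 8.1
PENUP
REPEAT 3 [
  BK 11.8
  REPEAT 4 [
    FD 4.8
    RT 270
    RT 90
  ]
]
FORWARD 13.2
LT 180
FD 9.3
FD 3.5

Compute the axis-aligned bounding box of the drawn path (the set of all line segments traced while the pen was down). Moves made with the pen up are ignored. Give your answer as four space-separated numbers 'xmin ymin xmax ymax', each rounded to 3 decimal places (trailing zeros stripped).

Executing turtle program step by step:
Start: pos=(0,0), heading=0, pen down
RT 90: heading 0 -> 270
LT 270: heading 270 -> 180
FD 8.1: (0,0) -> (-8.1,0) [heading=180, draw]
PU: pen up
REPEAT 3 [
  -- iteration 1/3 --
  BK 11.8: (-8.1,0) -> (3.7,0) [heading=180, move]
  REPEAT 4 [
    -- iteration 1/4 --
    FD 4.8: (3.7,0) -> (-1.1,0) [heading=180, move]
    RT 270: heading 180 -> 270
    RT 90: heading 270 -> 180
    -- iteration 2/4 --
    FD 4.8: (-1.1,0) -> (-5.9,0) [heading=180, move]
    RT 270: heading 180 -> 270
    RT 90: heading 270 -> 180
    -- iteration 3/4 --
    FD 4.8: (-5.9,0) -> (-10.7,0) [heading=180, move]
    RT 270: heading 180 -> 270
    RT 90: heading 270 -> 180
    -- iteration 4/4 --
    FD 4.8: (-10.7,0) -> (-15.5,0) [heading=180, move]
    RT 270: heading 180 -> 270
    RT 90: heading 270 -> 180
  ]
  -- iteration 2/3 --
  BK 11.8: (-15.5,0) -> (-3.7,0) [heading=180, move]
  REPEAT 4 [
    -- iteration 1/4 --
    FD 4.8: (-3.7,0) -> (-8.5,0) [heading=180, move]
    RT 270: heading 180 -> 270
    RT 90: heading 270 -> 180
    -- iteration 2/4 --
    FD 4.8: (-8.5,0) -> (-13.3,0) [heading=180, move]
    RT 270: heading 180 -> 270
    RT 90: heading 270 -> 180
    -- iteration 3/4 --
    FD 4.8: (-13.3,0) -> (-18.1,0) [heading=180, move]
    RT 270: heading 180 -> 270
    RT 90: heading 270 -> 180
    -- iteration 4/4 --
    FD 4.8: (-18.1,0) -> (-22.9,0) [heading=180, move]
    RT 270: heading 180 -> 270
    RT 90: heading 270 -> 180
  ]
  -- iteration 3/3 --
  BK 11.8: (-22.9,0) -> (-11.1,0) [heading=180, move]
  REPEAT 4 [
    -- iteration 1/4 --
    FD 4.8: (-11.1,0) -> (-15.9,0) [heading=180, move]
    RT 270: heading 180 -> 270
    RT 90: heading 270 -> 180
    -- iteration 2/4 --
    FD 4.8: (-15.9,0) -> (-20.7,0) [heading=180, move]
    RT 270: heading 180 -> 270
    RT 90: heading 270 -> 180
    -- iteration 3/4 --
    FD 4.8: (-20.7,0) -> (-25.5,0) [heading=180, move]
    RT 270: heading 180 -> 270
    RT 90: heading 270 -> 180
    -- iteration 4/4 --
    FD 4.8: (-25.5,0) -> (-30.3,0) [heading=180, move]
    RT 270: heading 180 -> 270
    RT 90: heading 270 -> 180
  ]
]
FD 13.2: (-30.3,0) -> (-43.5,0) [heading=180, move]
LT 180: heading 180 -> 0
FD 9.3: (-43.5,0) -> (-34.2,0) [heading=0, move]
FD 3.5: (-34.2,0) -> (-30.7,0) [heading=0, move]
Final: pos=(-30.7,0), heading=0, 1 segment(s) drawn

Segment endpoints: x in {-8.1, 0}, y in {0, 0}
xmin=-8.1, ymin=0, xmax=0, ymax=0

Answer: -8.1 0 0 0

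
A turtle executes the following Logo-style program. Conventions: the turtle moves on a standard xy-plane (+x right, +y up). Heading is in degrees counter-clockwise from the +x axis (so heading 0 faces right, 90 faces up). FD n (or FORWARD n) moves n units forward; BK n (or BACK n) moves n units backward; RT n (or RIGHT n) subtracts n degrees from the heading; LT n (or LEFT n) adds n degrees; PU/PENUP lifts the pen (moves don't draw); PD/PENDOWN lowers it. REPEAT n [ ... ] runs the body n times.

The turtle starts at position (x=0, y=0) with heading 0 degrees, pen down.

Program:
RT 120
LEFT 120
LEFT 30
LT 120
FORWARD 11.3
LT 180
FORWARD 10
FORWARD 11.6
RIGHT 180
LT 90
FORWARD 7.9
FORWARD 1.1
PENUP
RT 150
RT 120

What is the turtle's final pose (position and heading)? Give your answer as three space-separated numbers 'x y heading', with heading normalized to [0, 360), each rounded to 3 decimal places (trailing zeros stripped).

Executing turtle program step by step:
Start: pos=(0,0), heading=0, pen down
RT 120: heading 0 -> 240
LT 120: heading 240 -> 0
LT 30: heading 0 -> 30
LT 120: heading 30 -> 150
FD 11.3: (0,0) -> (-9.786,5.65) [heading=150, draw]
LT 180: heading 150 -> 330
FD 10: (-9.786,5.65) -> (-1.126,0.65) [heading=330, draw]
FD 11.6: (-1.126,0.65) -> (8.92,-5.15) [heading=330, draw]
RT 180: heading 330 -> 150
LT 90: heading 150 -> 240
FD 7.9: (8.92,-5.15) -> (4.97,-11.992) [heading=240, draw]
FD 1.1: (4.97,-11.992) -> (4.42,-12.944) [heading=240, draw]
PU: pen up
RT 150: heading 240 -> 90
RT 120: heading 90 -> 330
Final: pos=(4.42,-12.944), heading=330, 5 segment(s) drawn

Answer: 4.42 -12.944 330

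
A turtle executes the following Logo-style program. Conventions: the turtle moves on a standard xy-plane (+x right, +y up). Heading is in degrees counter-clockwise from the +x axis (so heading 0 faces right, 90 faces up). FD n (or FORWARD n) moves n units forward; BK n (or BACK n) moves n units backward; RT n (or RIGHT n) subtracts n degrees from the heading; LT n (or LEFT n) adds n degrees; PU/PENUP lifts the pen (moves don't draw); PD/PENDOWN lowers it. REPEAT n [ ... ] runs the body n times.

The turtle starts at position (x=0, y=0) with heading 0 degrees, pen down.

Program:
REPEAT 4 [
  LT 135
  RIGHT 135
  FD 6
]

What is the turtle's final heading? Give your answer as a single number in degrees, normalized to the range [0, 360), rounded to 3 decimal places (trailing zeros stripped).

Answer: 0

Derivation:
Executing turtle program step by step:
Start: pos=(0,0), heading=0, pen down
REPEAT 4 [
  -- iteration 1/4 --
  LT 135: heading 0 -> 135
  RT 135: heading 135 -> 0
  FD 6: (0,0) -> (6,0) [heading=0, draw]
  -- iteration 2/4 --
  LT 135: heading 0 -> 135
  RT 135: heading 135 -> 0
  FD 6: (6,0) -> (12,0) [heading=0, draw]
  -- iteration 3/4 --
  LT 135: heading 0 -> 135
  RT 135: heading 135 -> 0
  FD 6: (12,0) -> (18,0) [heading=0, draw]
  -- iteration 4/4 --
  LT 135: heading 0 -> 135
  RT 135: heading 135 -> 0
  FD 6: (18,0) -> (24,0) [heading=0, draw]
]
Final: pos=(24,0), heading=0, 4 segment(s) drawn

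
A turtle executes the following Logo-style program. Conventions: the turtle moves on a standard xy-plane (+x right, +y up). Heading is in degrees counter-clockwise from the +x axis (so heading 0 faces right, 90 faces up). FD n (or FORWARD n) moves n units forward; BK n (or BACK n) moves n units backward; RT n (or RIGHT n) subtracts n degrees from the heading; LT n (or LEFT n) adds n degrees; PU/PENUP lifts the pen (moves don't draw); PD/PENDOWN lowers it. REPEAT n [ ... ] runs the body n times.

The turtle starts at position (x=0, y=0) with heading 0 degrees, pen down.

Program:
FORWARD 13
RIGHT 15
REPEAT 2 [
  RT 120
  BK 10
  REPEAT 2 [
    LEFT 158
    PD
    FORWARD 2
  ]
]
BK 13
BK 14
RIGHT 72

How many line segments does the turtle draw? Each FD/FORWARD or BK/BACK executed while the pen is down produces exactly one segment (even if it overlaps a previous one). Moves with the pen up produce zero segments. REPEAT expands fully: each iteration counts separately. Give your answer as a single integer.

Answer: 9

Derivation:
Executing turtle program step by step:
Start: pos=(0,0), heading=0, pen down
FD 13: (0,0) -> (13,0) [heading=0, draw]
RT 15: heading 0 -> 345
REPEAT 2 [
  -- iteration 1/2 --
  RT 120: heading 345 -> 225
  BK 10: (13,0) -> (20.071,7.071) [heading=225, draw]
  REPEAT 2 [
    -- iteration 1/2 --
    LT 158: heading 225 -> 23
    PD: pen down
    FD 2: (20.071,7.071) -> (21.912,7.853) [heading=23, draw]
    -- iteration 2/2 --
    LT 158: heading 23 -> 181
    PD: pen down
    FD 2: (21.912,7.853) -> (19.912,7.818) [heading=181, draw]
  ]
  -- iteration 2/2 --
  RT 120: heading 181 -> 61
  BK 10: (19.912,7.818) -> (15.064,-0.929) [heading=61, draw]
  REPEAT 2 [
    -- iteration 1/2 --
    LT 158: heading 61 -> 219
    PD: pen down
    FD 2: (15.064,-0.929) -> (13.51,-2.187) [heading=219, draw]
    -- iteration 2/2 --
    LT 158: heading 219 -> 17
    PD: pen down
    FD 2: (13.51,-2.187) -> (15.423,-1.602) [heading=17, draw]
  ]
]
BK 13: (15.423,-1.602) -> (2.991,-5.403) [heading=17, draw]
BK 14: (2.991,-5.403) -> (-10.398,-9.497) [heading=17, draw]
RT 72: heading 17 -> 305
Final: pos=(-10.398,-9.497), heading=305, 9 segment(s) drawn
Segments drawn: 9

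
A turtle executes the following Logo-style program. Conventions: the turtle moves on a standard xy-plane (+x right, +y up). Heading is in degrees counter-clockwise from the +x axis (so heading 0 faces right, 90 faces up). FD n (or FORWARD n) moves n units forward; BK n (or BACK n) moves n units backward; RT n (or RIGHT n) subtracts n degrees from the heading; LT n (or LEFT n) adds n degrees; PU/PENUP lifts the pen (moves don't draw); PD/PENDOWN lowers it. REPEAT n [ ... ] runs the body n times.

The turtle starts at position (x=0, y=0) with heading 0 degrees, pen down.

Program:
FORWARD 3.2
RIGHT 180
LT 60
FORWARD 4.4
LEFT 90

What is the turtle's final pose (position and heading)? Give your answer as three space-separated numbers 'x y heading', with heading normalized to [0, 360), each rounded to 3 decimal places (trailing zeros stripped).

Executing turtle program step by step:
Start: pos=(0,0), heading=0, pen down
FD 3.2: (0,0) -> (3.2,0) [heading=0, draw]
RT 180: heading 0 -> 180
LT 60: heading 180 -> 240
FD 4.4: (3.2,0) -> (1,-3.811) [heading=240, draw]
LT 90: heading 240 -> 330
Final: pos=(1,-3.811), heading=330, 2 segment(s) drawn

Answer: 1 -3.811 330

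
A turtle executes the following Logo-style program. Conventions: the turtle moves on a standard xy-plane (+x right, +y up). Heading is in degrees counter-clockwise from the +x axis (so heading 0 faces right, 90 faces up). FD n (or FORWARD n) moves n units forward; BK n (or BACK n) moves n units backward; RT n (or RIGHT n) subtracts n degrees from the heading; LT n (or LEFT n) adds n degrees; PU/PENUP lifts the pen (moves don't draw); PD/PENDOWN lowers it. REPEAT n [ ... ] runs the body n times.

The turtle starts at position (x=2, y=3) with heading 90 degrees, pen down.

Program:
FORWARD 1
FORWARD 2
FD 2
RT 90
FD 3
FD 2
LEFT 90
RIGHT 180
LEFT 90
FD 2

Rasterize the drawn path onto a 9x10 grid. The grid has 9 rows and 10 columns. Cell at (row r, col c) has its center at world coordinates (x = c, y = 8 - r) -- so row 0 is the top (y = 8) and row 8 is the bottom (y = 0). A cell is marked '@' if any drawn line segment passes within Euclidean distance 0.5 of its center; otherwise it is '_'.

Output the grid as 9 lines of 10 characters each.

Answer: __@@@@@@@@
__@_______
__@_______
__@_______
__@_______
__@_______
__________
__________
__________

Derivation:
Segment 0: (2,3) -> (2,4)
Segment 1: (2,4) -> (2,6)
Segment 2: (2,6) -> (2,8)
Segment 3: (2,8) -> (5,8)
Segment 4: (5,8) -> (7,8)
Segment 5: (7,8) -> (9,8)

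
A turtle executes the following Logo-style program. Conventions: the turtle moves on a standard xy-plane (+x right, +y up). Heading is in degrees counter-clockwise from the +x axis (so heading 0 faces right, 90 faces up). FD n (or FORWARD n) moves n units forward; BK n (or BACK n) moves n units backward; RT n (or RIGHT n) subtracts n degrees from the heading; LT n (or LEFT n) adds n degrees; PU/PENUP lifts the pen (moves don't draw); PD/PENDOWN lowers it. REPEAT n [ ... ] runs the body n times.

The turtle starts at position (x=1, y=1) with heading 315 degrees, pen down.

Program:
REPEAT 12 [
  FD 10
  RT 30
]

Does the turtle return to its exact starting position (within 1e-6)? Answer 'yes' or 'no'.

Answer: yes

Derivation:
Executing turtle program step by step:
Start: pos=(1,1), heading=315, pen down
REPEAT 12 [
  -- iteration 1/12 --
  FD 10: (1,1) -> (8.071,-6.071) [heading=315, draw]
  RT 30: heading 315 -> 285
  -- iteration 2/12 --
  FD 10: (8.071,-6.071) -> (10.659,-15.73) [heading=285, draw]
  RT 30: heading 285 -> 255
  -- iteration 3/12 --
  FD 10: (10.659,-15.73) -> (8.071,-25.39) [heading=255, draw]
  RT 30: heading 255 -> 225
  -- iteration 4/12 --
  FD 10: (8.071,-25.39) -> (1,-32.461) [heading=225, draw]
  RT 30: heading 225 -> 195
  -- iteration 5/12 --
  FD 10: (1,-32.461) -> (-8.659,-35.049) [heading=195, draw]
  RT 30: heading 195 -> 165
  -- iteration 6/12 --
  FD 10: (-8.659,-35.049) -> (-18.319,-32.461) [heading=165, draw]
  RT 30: heading 165 -> 135
  -- iteration 7/12 --
  FD 10: (-18.319,-32.461) -> (-25.39,-25.39) [heading=135, draw]
  RT 30: heading 135 -> 105
  -- iteration 8/12 --
  FD 10: (-25.39,-25.39) -> (-27.978,-15.73) [heading=105, draw]
  RT 30: heading 105 -> 75
  -- iteration 9/12 --
  FD 10: (-27.978,-15.73) -> (-25.39,-6.071) [heading=75, draw]
  RT 30: heading 75 -> 45
  -- iteration 10/12 --
  FD 10: (-25.39,-6.071) -> (-18.319,1) [heading=45, draw]
  RT 30: heading 45 -> 15
  -- iteration 11/12 --
  FD 10: (-18.319,1) -> (-8.659,3.588) [heading=15, draw]
  RT 30: heading 15 -> 345
  -- iteration 12/12 --
  FD 10: (-8.659,3.588) -> (1,1) [heading=345, draw]
  RT 30: heading 345 -> 315
]
Final: pos=(1,1), heading=315, 12 segment(s) drawn

Start position: (1, 1)
Final position: (1, 1)
Distance = 0; < 1e-6 -> CLOSED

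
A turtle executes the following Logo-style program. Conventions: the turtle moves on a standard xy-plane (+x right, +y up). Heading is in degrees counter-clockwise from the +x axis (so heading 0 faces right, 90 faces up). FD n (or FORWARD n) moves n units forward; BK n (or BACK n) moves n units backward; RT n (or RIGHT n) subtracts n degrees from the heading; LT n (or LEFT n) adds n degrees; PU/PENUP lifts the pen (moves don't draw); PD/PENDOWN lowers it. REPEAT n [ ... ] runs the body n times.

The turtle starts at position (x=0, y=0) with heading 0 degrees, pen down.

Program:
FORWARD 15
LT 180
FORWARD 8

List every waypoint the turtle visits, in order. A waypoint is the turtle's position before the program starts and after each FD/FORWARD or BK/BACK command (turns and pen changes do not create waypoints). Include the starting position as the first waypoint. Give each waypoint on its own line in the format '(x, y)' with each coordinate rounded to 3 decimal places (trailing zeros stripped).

Answer: (0, 0)
(15, 0)
(7, 0)

Derivation:
Executing turtle program step by step:
Start: pos=(0,0), heading=0, pen down
FD 15: (0,0) -> (15,0) [heading=0, draw]
LT 180: heading 0 -> 180
FD 8: (15,0) -> (7,0) [heading=180, draw]
Final: pos=(7,0), heading=180, 2 segment(s) drawn
Waypoints (3 total):
(0, 0)
(15, 0)
(7, 0)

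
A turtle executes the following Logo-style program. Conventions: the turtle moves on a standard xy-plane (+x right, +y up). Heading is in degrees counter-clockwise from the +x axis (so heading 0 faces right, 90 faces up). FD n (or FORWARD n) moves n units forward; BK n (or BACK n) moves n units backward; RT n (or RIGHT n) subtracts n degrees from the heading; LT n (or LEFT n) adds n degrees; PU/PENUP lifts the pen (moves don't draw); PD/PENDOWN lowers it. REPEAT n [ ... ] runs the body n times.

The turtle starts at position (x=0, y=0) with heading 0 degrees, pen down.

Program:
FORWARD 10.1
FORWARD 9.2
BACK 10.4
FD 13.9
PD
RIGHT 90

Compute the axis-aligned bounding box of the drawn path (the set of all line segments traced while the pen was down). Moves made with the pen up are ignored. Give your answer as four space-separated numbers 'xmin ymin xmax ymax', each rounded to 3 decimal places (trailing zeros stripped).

Answer: 0 0 22.8 0

Derivation:
Executing turtle program step by step:
Start: pos=(0,0), heading=0, pen down
FD 10.1: (0,0) -> (10.1,0) [heading=0, draw]
FD 9.2: (10.1,0) -> (19.3,0) [heading=0, draw]
BK 10.4: (19.3,0) -> (8.9,0) [heading=0, draw]
FD 13.9: (8.9,0) -> (22.8,0) [heading=0, draw]
PD: pen down
RT 90: heading 0 -> 270
Final: pos=(22.8,0), heading=270, 4 segment(s) drawn

Segment endpoints: x in {0, 8.9, 10.1, 19.3, 22.8}, y in {0}
xmin=0, ymin=0, xmax=22.8, ymax=0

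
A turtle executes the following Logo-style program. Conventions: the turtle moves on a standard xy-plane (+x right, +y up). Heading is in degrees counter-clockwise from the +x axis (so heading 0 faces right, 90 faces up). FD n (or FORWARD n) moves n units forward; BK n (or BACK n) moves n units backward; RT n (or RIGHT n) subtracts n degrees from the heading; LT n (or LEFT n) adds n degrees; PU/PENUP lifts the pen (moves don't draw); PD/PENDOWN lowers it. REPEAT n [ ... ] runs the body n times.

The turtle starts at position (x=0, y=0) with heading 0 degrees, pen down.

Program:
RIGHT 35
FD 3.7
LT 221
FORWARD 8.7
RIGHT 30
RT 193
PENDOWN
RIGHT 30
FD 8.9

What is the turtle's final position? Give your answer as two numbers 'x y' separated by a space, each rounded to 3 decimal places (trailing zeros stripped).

Executing turtle program step by step:
Start: pos=(0,0), heading=0, pen down
RT 35: heading 0 -> 325
FD 3.7: (0,0) -> (3.031,-2.122) [heading=325, draw]
LT 221: heading 325 -> 186
FD 8.7: (3.031,-2.122) -> (-5.621,-3.032) [heading=186, draw]
RT 30: heading 186 -> 156
RT 193: heading 156 -> 323
PD: pen down
RT 30: heading 323 -> 293
FD 8.9: (-5.621,-3.032) -> (-2.144,-11.224) [heading=293, draw]
Final: pos=(-2.144,-11.224), heading=293, 3 segment(s) drawn

Answer: -2.144 -11.224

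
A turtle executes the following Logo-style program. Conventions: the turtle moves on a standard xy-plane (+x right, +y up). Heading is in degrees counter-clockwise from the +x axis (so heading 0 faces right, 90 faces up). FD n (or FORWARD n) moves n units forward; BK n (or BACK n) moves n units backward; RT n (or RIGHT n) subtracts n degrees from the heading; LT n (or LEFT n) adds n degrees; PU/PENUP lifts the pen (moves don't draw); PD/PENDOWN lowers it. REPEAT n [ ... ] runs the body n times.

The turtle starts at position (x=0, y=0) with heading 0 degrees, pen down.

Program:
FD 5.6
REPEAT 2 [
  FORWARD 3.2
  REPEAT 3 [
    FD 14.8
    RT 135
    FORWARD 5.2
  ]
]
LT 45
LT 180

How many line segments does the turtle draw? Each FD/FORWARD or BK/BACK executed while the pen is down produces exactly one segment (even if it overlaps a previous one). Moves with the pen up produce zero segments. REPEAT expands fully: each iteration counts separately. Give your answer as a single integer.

Executing turtle program step by step:
Start: pos=(0,0), heading=0, pen down
FD 5.6: (0,0) -> (5.6,0) [heading=0, draw]
REPEAT 2 [
  -- iteration 1/2 --
  FD 3.2: (5.6,0) -> (8.8,0) [heading=0, draw]
  REPEAT 3 [
    -- iteration 1/3 --
    FD 14.8: (8.8,0) -> (23.6,0) [heading=0, draw]
    RT 135: heading 0 -> 225
    FD 5.2: (23.6,0) -> (19.923,-3.677) [heading=225, draw]
    -- iteration 2/3 --
    FD 14.8: (19.923,-3.677) -> (9.458,-14.142) [heading=225, draw]
    RT 135: heading 225 -> 90
    FD 5.2: (9.458,-14.142) -> (9.458,-8.942) [heading=90, draw]
    -- iteration 3/3 --
    FD 14.8: (9.458,-8.942) -> (9.458,5.858) [heading=90, draw]
    RT 135: heading 90 -> 315
    FD 5.2: (9.458,5.858) -> (13.135,2.181) [heading=315, draw]
  ]
  -- iteration 2/2 --
  FD 3.2: (13.135,2.181) -> (15.398,-0.082) [heading=315, draw]
  REPEAT 3 [
    -- iteration 1/3 --
    FD 14.8: (15.398,-0.082) -> (25.863,-10.547) [heading=315, draw]
    RT 135: heading 315 -> 180
    FD 5.2: (25.863,-10.547) -> (20.663,-10.547) [heading=180, draw]
    -- iteration 2/3 --
    FD 14.8: (20.663,-10.547) -> (5.863,-10.547) [heading=180, draw]
    RT 135: heading 180 -> 45
    FD 5.2: (5.863,-10.547) -> (9.54,-6.87) [heading=45, draw]
    -- iteration 3/3 --
    FD 14.8: (9.54,-6.87) -> (20.005,3.595) [heading=45, draw]
    RT 135: heading 45 -> 270
    FD 5.2: (20.005,3.595) -> (20.005,-1.605) [heading=270, draw]
  ]
]
LT 45: heading 270 -> 315
LT 180: heading 315 -> 135
Final: pos=(20.005,-1.605), heading=135, 15 segment(s) drawn
Segments drawn: 15

Answer: 15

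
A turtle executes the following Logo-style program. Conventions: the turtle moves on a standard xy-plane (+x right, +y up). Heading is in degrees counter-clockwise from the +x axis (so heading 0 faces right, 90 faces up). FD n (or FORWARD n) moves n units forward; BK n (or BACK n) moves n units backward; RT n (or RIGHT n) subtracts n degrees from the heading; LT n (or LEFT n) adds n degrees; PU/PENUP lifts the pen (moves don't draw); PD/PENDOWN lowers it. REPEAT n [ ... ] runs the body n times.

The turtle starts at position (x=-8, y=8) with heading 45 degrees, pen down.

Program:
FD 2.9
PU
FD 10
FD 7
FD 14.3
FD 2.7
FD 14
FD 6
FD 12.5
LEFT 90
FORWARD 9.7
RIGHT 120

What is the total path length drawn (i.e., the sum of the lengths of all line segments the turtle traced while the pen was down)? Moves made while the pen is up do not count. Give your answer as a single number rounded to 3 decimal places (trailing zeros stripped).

Answer: 2.9

Derivation:
Executing turtle program step by step:
Start: pos=(-8,8), heading=45, pen down
FD 2.9: (-8,8) -> (-5.949,10.051) [heading=45, draw]
PU: pen up
FD 10: (-5.949,10.051) -> (1.122,17.122) [heading=45, move]
FD 7: (1.122,17.122) -> (6.071,22.071) [heading=45, move]
FD 14.3: (6.071,22.071) -> (16.183,32.183) [heading=45, move]
FD 2.7: (16.183,32.183) -> (18.092,34.092) [heading=45, move]
FD 14: (18.092,34.092) -> (27.992,43.992) [heading=45, move]
FD 6: (27.992,43.992) -> (32.234,48.234) [heading=45, move]
FD 12.5: (32.234,48.234) -> (41.073,57.073) [heading=45, move]
LT 90: heading 45 -> 135
FD 9.7: (41.073,57.073) -> (34.214,63.932) [heading=135, move]
RT 120: heading 135 -> 15
Final: pos=(34.214,63.932), heading=15, 1 segment(s) drawn

Segment lengths:
  seg 1: (-8,8) -> (-5.949,10.051), length = 2.9
Total = 2.9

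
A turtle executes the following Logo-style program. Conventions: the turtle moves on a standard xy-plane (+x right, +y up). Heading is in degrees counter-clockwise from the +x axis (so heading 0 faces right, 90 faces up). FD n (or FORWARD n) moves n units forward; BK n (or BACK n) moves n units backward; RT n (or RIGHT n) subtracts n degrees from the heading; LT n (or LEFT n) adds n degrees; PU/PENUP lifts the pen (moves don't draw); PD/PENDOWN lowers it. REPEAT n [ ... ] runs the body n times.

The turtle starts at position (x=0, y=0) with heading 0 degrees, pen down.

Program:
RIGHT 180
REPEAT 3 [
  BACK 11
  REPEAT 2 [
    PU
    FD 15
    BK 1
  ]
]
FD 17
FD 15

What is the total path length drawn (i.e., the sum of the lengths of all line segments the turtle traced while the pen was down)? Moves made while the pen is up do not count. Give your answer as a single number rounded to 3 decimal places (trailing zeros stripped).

Executing turtle program step by step:
Start: pos=(0,0), heading=0, pen down
RT 180: heading 0 -> 180
REPEAT 3 [
  -- iteration 1/3 --
  BK 11: (0,0) -> (11,0) [heading=180, draw]
  REPEAT 2 [
    -- iteration 1/2 --
    PU: pen up
    FD 15: (11,0) -> (-4,0) [heading=180, move]
    BK 1: (-4,0) -> (-3,0) [heading=180, move]
    -- iteration 2/2 --
    PU: pen up
    FD 15: (-3,0) -> (-18,0) [heading=180, move]
    BK 1: (-18,0) -> (-17,0) [heading=180, move]
  ]
  -- iteration 2/3 --
  BK 11: (-17,0) -> (-6,0) [heading=180, move]
  REPEAT 2 [
    -- iteration 1/2 --
    PU: pen up
    FD 15: (-6,0) -> (-21,0) [heading=180, move]
    BK 1: (-21,0) -> (-20,0) [heading=180, move]
    -- iteration 2/2 --
    PU: pen up
    FD 15: (-20,0) -> (-35,0) [heading=180, move]
    BK 1: (-35,0) -> (-34,0) [heading=180, move]
  ]
  -- iteration 3/3 --
  BK 11: (-34,0) -> (-23,0) [heading=180, move]
  REPEAT 2 [
    -- iteration 1/2 --
    PU: pen up
    FD 15: (-23,0) -> (-38,0) [heading=180, move]
    BK 1: (-38,0) -> (-37,0) [heading=180, move]
    -- iteration 2/2 --
    PU: pen up
    FD 15: (-37,0) -> (-52,0) [heading=180, move]
    BK 1: (-52,0) -> (-51,0) [heading=180, move]
  ]
]
FD 17: (-51,0) -> (-68,0) [heading=180, move]
FD 15: (-68,0) -> (-83,0) [heading=180, move]
Final: pos=(-83,0), heading=180, 1 segment(s) drawn

Segment lengths:
  seg 1: (0,0) -> (11,0), length = 11
Total = 11

Answer: 11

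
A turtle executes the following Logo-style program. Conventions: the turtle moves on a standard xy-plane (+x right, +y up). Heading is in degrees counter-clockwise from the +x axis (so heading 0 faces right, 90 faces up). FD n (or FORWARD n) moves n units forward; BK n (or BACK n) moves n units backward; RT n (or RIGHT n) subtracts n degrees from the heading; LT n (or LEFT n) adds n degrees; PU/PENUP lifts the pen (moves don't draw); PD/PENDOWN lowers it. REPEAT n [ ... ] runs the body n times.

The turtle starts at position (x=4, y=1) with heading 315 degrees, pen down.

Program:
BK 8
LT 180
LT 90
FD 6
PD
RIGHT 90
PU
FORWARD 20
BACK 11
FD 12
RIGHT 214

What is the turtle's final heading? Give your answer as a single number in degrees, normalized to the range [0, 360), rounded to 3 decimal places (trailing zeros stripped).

Executing turtle program step by step:
Start: pos=(4,1), heading=315, pen down
BK 8: (4,1) -> (-1.657,6.657) [heading=315, draw]
LT 180: heading 315 -> 135
LT 90: heading 135 -> 225
FD 6: (-1.657,6.657) -> (-5.899,2.414) [heading=225, draw]
PD: pen down
RT 90: heading 225 -> 135
PU: pen up
FD 20: (-5.899,2.414) -> (-20.042,16.556) [heading=135, move]
BK 11: (-20.042,16.556) -> (-12.263,8.778) [heading=135, move]
FD 12: (-12.263,8.778) -> (-20.749,17.263) [heading=135, move]
RT 214: heading 135 -> 281
Final: pos=(-20.749,17.263), heading=281, 2 segment(s) drawn

Answer: 281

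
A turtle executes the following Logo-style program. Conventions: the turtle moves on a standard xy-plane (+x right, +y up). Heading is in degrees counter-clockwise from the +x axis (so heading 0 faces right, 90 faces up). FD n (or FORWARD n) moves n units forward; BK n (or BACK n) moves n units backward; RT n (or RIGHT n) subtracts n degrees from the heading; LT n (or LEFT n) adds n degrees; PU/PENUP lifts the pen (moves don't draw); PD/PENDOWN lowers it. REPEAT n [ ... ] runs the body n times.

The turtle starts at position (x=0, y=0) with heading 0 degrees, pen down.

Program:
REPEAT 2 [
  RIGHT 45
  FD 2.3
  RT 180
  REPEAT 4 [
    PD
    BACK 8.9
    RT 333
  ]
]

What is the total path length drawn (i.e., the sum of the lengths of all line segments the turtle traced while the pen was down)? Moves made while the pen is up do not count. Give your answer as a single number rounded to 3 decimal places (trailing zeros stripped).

Answer: 75.8

Derivation:
Executing turtle program step by step:
Start: pos=(0,0), heading=0, pen down
REPEAT 2 [
  -- iteration 1/2 --
  RT 45: heading 0 -> 315
  FD 2.3: (0,0) -> (1.626,-1.626) [heading=315, draw]
  RT 180: heading 315 -> 135
  REPEAT 4 [
    -- iteration 1/4 --
    PD: pen down
    BK 8.9: (1.626,-1.626) -> (7.92,-7.92) [heading=135, draw]
    RT 333: heading 135 -> 162
    -- iteration 2/4 --
    PD: pen down
    BK 8.9: (7.92,-7.92) -> (16.384,-10.67) [heading=162, draw]
    RT 333: heading 162 -> 189
    -- iteration 3/4 --
    PD: pen down
    BK 8.9: (16.384,-10.67) -> (25.174,-9.278) [heading=189, draw]
    RT 333: heading 189 -> 216
    -- iteration 4/4 --
    PD: pen down
    BK 8.9: (25.174,-9.278) -> (32.375,-4.046) [heading=216, draw]
    RT 333: heading 216 -> 243
  ]
  -- iteration 2/2 --
  RT 45: heading 243 -> 198
  FD 2.3: (32.375,-4.046) -> (30.187,-4.757) [heading=198, draw]
  RT 180: heading 198 -> 18
  REPEAT 4 [
    -- iteration 1/4 --
    PD: pen down
    BK 8.9: (30.187,-4.757) -> (21.723,-7.507) [heading=18, draw]
    RT 333: heading 18 -> 45
    -- iteration 2/4 --
    PD: pen down
    BK 8.9: (21.723,-7.507) -> (15.43,-13.801) [heading=45, draw]
    RT 333: heading 45 -> 72
    -- iteration 3/4 --
    PD: pen down
    BK 8.9: (15.43,-13.801) -> (12.679,-22.265) [heading=72, draw]
    RT 333: heading 72 -> 99
    -- iteration 4/4 --
    PD: pen down
    BK 8.9: (12.679,-22.265) -> (14.072,-31.055) [heading=99, draw]
    RT 333: heading 99 -> 126
  ]
]
Final: pos=(14.072,-31.055), heading=126, 10 segment(s) drawn

Segment lengths:
  seg 1: (0,0) -> (1.626,-1.626), length = 2.3
  seg 2: (1.626,-1.626) -> (7.92,-7.92), length = 8.9
  seg 3: (7.92,-7.92) -> (16.384,-10.67), length = 8.9
  seg 4: (16.384,-10.67) -> (25.174,-9.278), length = 8.9
  seg 5: (25.174,-9.278) -> (32.375,-4.046), length = 8.9
  seg 6: (32.375,-4.046) -> (30.187,-4.757), length = 2.3
  seg 7: (30.187,-4.757) -> (21.723,-7.507), length = 8.9
  seg 8: (21.723,-7.507) -> (15.43,-13.801), length = 8.9
  seg 9: (15.43,-13.801) -> (12.679,-22.265), length = 8.9
  seg 10: (12.679,-22.265) -> (14.072,-31.055), length = 8.9
Total = 75.8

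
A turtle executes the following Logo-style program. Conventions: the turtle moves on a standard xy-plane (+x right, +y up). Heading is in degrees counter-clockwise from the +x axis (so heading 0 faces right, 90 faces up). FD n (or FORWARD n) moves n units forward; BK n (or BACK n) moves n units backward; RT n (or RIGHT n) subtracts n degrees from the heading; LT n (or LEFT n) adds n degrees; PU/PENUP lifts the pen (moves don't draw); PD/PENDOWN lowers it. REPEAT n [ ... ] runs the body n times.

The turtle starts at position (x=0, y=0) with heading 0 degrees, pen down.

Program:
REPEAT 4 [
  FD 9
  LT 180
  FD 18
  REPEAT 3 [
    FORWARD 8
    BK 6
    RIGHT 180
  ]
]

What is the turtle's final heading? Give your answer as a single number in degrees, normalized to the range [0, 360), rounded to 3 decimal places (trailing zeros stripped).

Executing turtle program step by step:
Start: pos=(0,0), heading=0, pen down
REPEAT 4 [
  -- iteration 1/4 --
  FD 9: (0,0) -> (9,0) [heading=0, draw]
  LT 180: heading 0 -> 180
  FD 18: (9,0) -> (-9,0) [heading=180, draw]
  REPEAT 3 [
    -- iteration 1/3 --
    FD 8: (-9,0) -> (-17,0) [heading=180, draw]
    BK 6: (-17,0) -> (-11,0) [heading=180, draw]
    RT 180: heading 180 -> 0
    -- iteration 2/3 --
    FD 8: (-11,0) -> (-3,0) [heading=0, draw]
    BK 6: (-3,0) -> (-9,0) [heading=0, draw]
    RT 180: heading 0 -> 180
    -- iteration 3/3 --
    FD 8: (-9,0) -> (-17,0) [heading=180, draw]
    BK 6: (-17,0) -> (-11,0) [heading=180, draw]
    RT 180: heading 180 -> 0
  ]
  -- iteration 2/4 --
  FD 9: (-11,0) -> (-2,0) [heading=0, draw]
  LT 180: heading 0 -> 180
  FD 18: (-2,0) -> (-20,0) [heading=180, draw]
  REPEAT 3 [
    -- iteration 1/3 --
    FD 8: (-20,0) -> (-28,0) [heading=180, draw]
    BK 6: (-28,0) -> (-22,0) [heading=180, draw]
    RT 180: heading 180 -> 0
    -- iteration 2/3 --
    FD 8: (-22,0) -> (-14,0) [heading=0, draw]
    BK 6: (-14,0) -> (-20,0) [heading=0, draw]
    RT 180: heading 0 -> 180
    -- iteration 3/3 --
    FD 8: (-20,0) -> (-28,0) [heading=180, draw]
    BK 6: (-28,0) -> (-22,0) [heading=180, draw]
    RT 180: heading 180 -> 0
  ]
  -- iteration 3/4 --
  FD 9: (-22,0) -> (-13,0) [heading=0, draw]
  LT 180: heading 0 -> 180
  FD 18: (-13,0) -> (-31,0) [heading=180, draw]
  REPEAT 3 [
    -- iteration 1/3 --
    FD 8: (-31,0) -> (-39,0) [heading=180, draw]
    BK 6: (-39,0) -> (-33,0) [heading=180, draw]
    RT 180: heading 180 -> 0
    -- iteration 2/3 --
    FD 8: (-33,0) -> (-25,0) [heading=0, draw]
    BK 6: (-25,0) -> (-31,0) [heading=0, draw]
    RT 180: heading 0 -> 180
    -- iteration 3/3 --
    FD 8: (-31,0) -> (-39,0) [heading=180, draw]
    BK 6: (-39,0) -> (-33,0) [heading=180, draw]
    RT 180: heading 180 -> 0
  ]
  -- iteration 4/4 --
  FD 9: (-33,0) -> (-24,0) [heading=0, draw]
  LT 180: heading 0 -> 180
  FD 18: (-24,0) -> (-42,0) [heading=180, draw]
  REPEAT 3 [
    -- iteration 1/3 --
    FD 8: (-42,0) -> (-50,0) [heading=180, draw]
    BK 6: (-50,0) -> (-44,0) [heading=180, draw]
    RT 180: heading 180 -> 0
    -- iteration 2/3 --
    FD 8: (-44,0) -> (-36,0) [heading=0, draw]
    BK 6: (-36,0) -> (-42,0) [heading=0, draw]
    RT 180: heading 0 -> 180
    -- iteration 3/3 --
    FD 8: (-42,0) -> (-50,0) [heading=180, draw]
    BK 6: (-50,0) -> (-44,0) [heading=180, draw]
    RT 180: heading 180 -> 0
  ]
]
Final: pos=(-44,0), heading=0, 32 segment(s) drawn

Answer: 0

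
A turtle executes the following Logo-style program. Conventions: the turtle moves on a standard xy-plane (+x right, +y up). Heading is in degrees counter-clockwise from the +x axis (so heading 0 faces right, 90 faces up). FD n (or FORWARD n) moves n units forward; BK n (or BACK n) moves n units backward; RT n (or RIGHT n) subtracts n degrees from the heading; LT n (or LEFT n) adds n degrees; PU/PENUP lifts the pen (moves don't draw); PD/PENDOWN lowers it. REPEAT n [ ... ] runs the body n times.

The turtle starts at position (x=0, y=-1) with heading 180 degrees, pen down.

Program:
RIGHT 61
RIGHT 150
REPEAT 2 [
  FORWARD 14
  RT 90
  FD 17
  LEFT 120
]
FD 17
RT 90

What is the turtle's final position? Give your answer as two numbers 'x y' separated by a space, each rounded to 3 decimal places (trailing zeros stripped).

Executing turtle program step by step:
Start: pos=(0,-1), heading=180, pen down
RT 61: heading 180 -> 119
RT 150: heading 119 -> 329
REPEAT 2 [
  -- iteration 1/2 --
  FD 14: (0,-1) -> (12,-8.211) [heading=329, draw]
  RT 90: heading 329 -> 239
  FD 17: (12,-8.211) -> (3.245,-22.782) [heading=239, draw]
  LT 120: heading 239 -> 359
  -- iteration 2/2 --
  FD 14: (3.245,-22.782) -> (17.243,-23.027) [heading=359, draw]
  RT 90: heading 359 -> 269
  FD 17: (17.243,-23.027) -> (16.946,-40.024) [heading=269, draw]
  LT 120: heading 269 -> 29
]
FD 17: (16.946,-40.024) -> (31.814,-31.782) [heading=29, draw]
RT 90: heading 29 -> 299
Final: pos=(31.814,-31.782), heading=299, 5 segment(s) drawn

Answer: 31.814 -31.782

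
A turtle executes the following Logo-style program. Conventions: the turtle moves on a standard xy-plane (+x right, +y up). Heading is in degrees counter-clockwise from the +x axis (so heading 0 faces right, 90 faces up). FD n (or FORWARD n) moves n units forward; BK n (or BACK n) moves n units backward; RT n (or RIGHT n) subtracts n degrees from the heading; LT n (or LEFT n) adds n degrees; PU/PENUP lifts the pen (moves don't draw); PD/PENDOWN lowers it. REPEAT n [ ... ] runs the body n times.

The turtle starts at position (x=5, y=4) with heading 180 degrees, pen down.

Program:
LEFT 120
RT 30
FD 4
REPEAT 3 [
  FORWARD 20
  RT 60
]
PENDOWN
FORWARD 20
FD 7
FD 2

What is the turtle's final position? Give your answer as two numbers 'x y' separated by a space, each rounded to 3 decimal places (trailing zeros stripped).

Executing turtle program step by step:
Start: pos=(5,4), heading=180, pen down
LT 120: heading 180 -> 300
RT 30: heading 300 -> 270
FD 4: (5,4) -> (5,0) [heading=270, draw]
REPEAT 3 [
  -- iteration 1/3 --
  FD 20: (5,0) -> (5,-20) [heading=270, draw]
  RT 60: heading 270 -> 210
  -- iteration 2/3 --
  FD 20: (5,-20) -> (-12.321,-30) [heading=210, draw]
  RT 60: heading 210 -> 150
  -- iteration 3/3 --
  FD 20: (-12.321,-30) -> (-29.641,-20) [heading=150, draw]
  RT 60: heading 150 -> 90
]
PD: pen down
FD 20: (-29.641,-20) -> (-29.641,0) [heading=90, draw]
FD 7: (-29.641,0) -> (-29.641,7) [heading=90, draw]
FD 2: (-29.641,7) -> (-29.641,9) [heading=90, draw]
Final: pos=(-29.641,9), heading=90, 7 segment(s) drawn

Answer: -29.641 9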